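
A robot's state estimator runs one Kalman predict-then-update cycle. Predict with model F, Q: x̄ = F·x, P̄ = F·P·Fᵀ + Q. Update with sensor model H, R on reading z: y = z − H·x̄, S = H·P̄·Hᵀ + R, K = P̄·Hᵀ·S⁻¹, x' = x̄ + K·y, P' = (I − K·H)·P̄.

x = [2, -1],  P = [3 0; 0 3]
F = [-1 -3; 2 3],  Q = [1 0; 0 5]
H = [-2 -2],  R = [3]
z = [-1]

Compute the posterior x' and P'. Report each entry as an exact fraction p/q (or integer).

x̄ = F·x = [1, 1]
P̄ = F·P·Fᵀ + Q = [31 -33; -33 44]
y = z − H·x̄ = [3]
S = H·P̄·Hᵀ + R = [39]
K = P̄·Hᵀ·S⁻¹ = [4/39; -22/39]
x' = x̄ + K·y = [17/13, -9/13]
P' = (I − K·H)·P̄ = [1193/39 -1199/39; -1199/39 1232/39]

x' = [17/13, -9/13]
P' = [1193/39 -1199/39; -1199/39 1232/39]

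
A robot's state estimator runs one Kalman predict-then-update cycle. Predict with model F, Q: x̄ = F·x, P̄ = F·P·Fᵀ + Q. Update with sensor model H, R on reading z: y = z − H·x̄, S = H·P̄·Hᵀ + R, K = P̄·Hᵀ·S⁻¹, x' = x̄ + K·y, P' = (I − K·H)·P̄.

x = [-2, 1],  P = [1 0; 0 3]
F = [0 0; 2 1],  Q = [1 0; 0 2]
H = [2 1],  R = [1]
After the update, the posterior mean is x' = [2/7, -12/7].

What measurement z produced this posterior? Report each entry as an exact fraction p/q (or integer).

z = [-1]

x̄ = F·x = [0, -3]
P̄ = F·P·Fᵀ + Q = [1 0; 0 9]
S = H·P̄·Hᵀ + R = [14]
K = P̄·Hᵀ·S⁻¹ = [1/7; 9/14]
x' − x̄ = [2/7, 9/7] = K·y
y = (KᵀK)⁻¹·Kᵀ·(x' − x̄) = [2]
z = y + H·x̄ = [2] + [-3] = [-1]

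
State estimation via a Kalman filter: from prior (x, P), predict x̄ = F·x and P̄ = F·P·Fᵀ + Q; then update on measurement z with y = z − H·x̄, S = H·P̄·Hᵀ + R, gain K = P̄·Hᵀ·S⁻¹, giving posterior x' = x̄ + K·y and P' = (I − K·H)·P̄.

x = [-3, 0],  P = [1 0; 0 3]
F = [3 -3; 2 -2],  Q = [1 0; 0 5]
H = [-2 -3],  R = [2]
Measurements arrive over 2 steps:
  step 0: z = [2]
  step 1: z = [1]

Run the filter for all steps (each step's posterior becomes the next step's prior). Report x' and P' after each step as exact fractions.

step 0: x' = [-679/627, 4/209], P' = [1883/627 -386/209; -386/209 282/209]
step 1: x' = [-12953/36117, -3647/36117], P' = [781708/252819 -480500/252819; -480500/252819 349330/252819]

step 0: x̄ = F·x = [-9, -6]
step 0: P̄ = F·P·Fᵀ + Q = [37 24; 24 21]
step 0: y = z − H·x̄ = [-34]
step 0: S = H·P̄·Hᵀ + R = [627]
step 0: K = P̄·Hᵀ·S⁻¹ = [-146/627; -37/209]
step 0: x' = x̄ + K·y = [-679/627, 4/209]
step 0: P' = (I − K·H)·P̄ = [1883/627 -386/209; -386/209 282/209]
step 1: x̄ = F·x = [-691/209, -1382/627]
step 1: P̄ = F·P·Fᵀ + Q = [15344/209 10090/209; 10090/209 23315/627]
step 1: y = z − H·x̄ = [-2555/209]
step 1: S = H·P̄·Hᵀ + R = [252819/209]
step 1: K = P̄·Hᵀ·S⁻¹ = [-60958/252819; -43495/252819]
step 1: x' = x̄ + K·y = [-12953/36117, -3647/36117]
step 1: P' = (I − K·H)·P̄ = [781708/252819 -480500/252819; -480500/252819 349330/252819]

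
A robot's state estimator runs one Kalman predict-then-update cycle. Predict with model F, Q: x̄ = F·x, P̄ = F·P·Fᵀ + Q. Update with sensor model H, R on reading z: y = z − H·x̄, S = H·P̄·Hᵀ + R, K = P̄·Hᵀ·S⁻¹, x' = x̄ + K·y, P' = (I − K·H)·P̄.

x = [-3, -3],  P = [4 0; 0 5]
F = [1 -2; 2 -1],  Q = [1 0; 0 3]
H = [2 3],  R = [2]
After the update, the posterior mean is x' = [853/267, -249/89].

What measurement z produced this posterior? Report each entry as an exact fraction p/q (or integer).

z = [-2]

x̄ = F·x = [3, -3]
P̄ = F·P·Fᵀ + Q = [25 18; 18 24]
S = H·P̄·Hᵀ + R = [534]
K = P̄·Hᵀ·S⁻¹ = [52/267; 18/89]
x' − x̄ = [52/267, 18/89] = K·y
y = (KᵀK)⁻¹·Kᵀ·(x' − x̄) = [1]
z = y + H·x̄ = [1] + [-3] = [-2]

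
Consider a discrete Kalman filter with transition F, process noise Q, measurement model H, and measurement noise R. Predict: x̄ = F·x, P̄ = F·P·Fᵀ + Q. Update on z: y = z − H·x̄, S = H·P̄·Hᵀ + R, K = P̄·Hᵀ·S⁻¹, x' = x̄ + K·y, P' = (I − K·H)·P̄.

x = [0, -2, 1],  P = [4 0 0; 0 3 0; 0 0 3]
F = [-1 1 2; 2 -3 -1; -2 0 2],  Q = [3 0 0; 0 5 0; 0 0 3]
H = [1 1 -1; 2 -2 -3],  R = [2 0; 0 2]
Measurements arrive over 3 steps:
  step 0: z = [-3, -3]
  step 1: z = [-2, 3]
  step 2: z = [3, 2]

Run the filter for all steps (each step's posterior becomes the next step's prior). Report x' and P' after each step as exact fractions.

step 0: x̄ = F·x = [0, 5, 2]
step 0: P̄ = F·P·Fᵀ + Q = [22 -23 20; -23 51 -22; 20 -22 31]
step 0: y = z − H·x̄ = [-6, 13]
step 0: S = H·P̄·Hᵀ + R = [64 -43; -43 253]
step 0: K = P̄·Hᵀ·S⁻¹ = [-1341/4781 339/4781; 9124/14343 -3098/14343; -416/683 -95/683]
step 0: x' = x̄ + K·y = [1779/683, -3329/2049, 2627/683]
step 0: P' = (I − K·H)·P̄ = [66851/4781 -15115/4781 7774/683; -15115/4781 21257/14343 -2016/683; 7774/683 -2016/683 6590/683]
step 1: x̄ = F·x = [7096/2049, 4260/683, 1696/683]
step 1: P̄ = F·P·Fᵀ + Q = [86729/14343 48080/4781 -6280/4781; 48080/4781 280246/4781 -39174/4781; -6280/4781 -39174/4781 30923/4781]
step 1: y = z − H·x̄ = [-18886/2049, 32779/2049]
step 1: S = H·P̄·Hᵀ + R = [230018/2049 -145427/2049; -145427/2049 2235371/14343]
step 1: K = P̄·Hᵀ·S⁻¹ = [34780827/178688375 11162743/178688375; 19596322/35737675 -7709552/35737675; -41455196/178688375 -25349039/178688375]
step 1: x' = x̄ + K·y = [19072827/7147535, -3242168/1429507, 16811579/7147535]
step 1: P' = (I − K·H)·P̄ = [520249826/178688375 -13355614/35737675 383910102/178688375; -13355614/35737675 5854106/7147535 -23277728/35737675; 383910102/178688375 -23277728/35737675 350431854/178688375]
step 2: x̄ = F·x = [-1660509/7147535, 13993319/1429507, -4522496/7147535]
step 2: P̄ = F·P·Fᵀ + Q = [736756189/178688375 43991866/35737675 39545316/178688375; 43991866/35737675 128376459/7147535 -36147796/35737675; 39545316/178688375 -36147796/35737675 947511029/178688375]
step 2: y = z − H·x̄ = [-51385977/7147535, 28796358/1429507]
step 2: S = H·P̄·Hᵀ + R = [5973361431/178688375 -423953017/35737675; -423953017/35737675 810662419/7147535]
step 2: K = P̄·Hᵀ·S⁻¹ = [22975619897/130468573196 41466373107/652342865980; 68991626631/130468573196 -138916221347/652342865980; -15197351239/65234286598 -9321031807/65234286598]
step 2: x' = x̄ + K·y = [-142138786761/652342865980, 1107345707201/652342865980, -119782540861/65234286598]
step 2: P' = (I − K·H)·P̄ = [1887727132601/652342865980 -256278256381/652342865980 140169267725/65234286598; -256278256381/652342865980 520771899601/652342865980 -42542262309/65234286598; 140169267725/65234286598 -42542262309/65234286598 64010853947/32617143299]

step 0: x' = [1779/683, -3329/2049, 2627/683], P' = [66851/4781 -15115/4781 7774/683; -15115/4781 21257/14343 -2016/683; 7774/683 -2016/683 6590/683]
step 1: x' = [19072827/7147535, -3242168/1429507, 16811579/7147535], P' = [520249826/178688375 -13355614/35737675 383910102/178688375; -13355614/35737675 5854106/7147535 -23277728/35737675; 383910102/178688375 -23277728/35737675 350431854/178688375]
step 2: x' = [-142138786761/652342865980, 1107345707201/652342865980, -119782540861/65234286598], P' = [1887727132601/652342865980 -256278256381/652342865980 140169267725/65234286598; -256278256381/652342865980 520771899601/652342865980 -42542262309/65234286598; 140169267725/65234286598 -42542262309/65234286598 64010853947/32617143299]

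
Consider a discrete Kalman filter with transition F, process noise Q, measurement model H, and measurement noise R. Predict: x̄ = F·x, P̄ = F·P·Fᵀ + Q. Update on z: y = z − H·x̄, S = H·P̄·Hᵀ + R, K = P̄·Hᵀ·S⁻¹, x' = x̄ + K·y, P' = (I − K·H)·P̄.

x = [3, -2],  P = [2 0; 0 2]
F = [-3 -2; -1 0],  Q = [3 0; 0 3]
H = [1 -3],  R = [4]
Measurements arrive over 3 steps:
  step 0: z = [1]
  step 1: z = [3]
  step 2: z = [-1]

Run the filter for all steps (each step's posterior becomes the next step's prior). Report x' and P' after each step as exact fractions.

step 0: x̄ = F·x = [-5, -3]
step 0: P̄ = F·P·Fᵀ + Q = [29 6; 6 5]
step 0: y = z − H·x̄ = [-3]
step 0: S = H·P̄·Hᵀ + R = [42]
step 0: K = P̄·Hᵀ·S⁻¹ = [11/42; -3/14]
step 0: x' = x̄ + K·y = [-81/14, -33/14]
step 0: P' = (I − K·H)·P̄ = [1097/42 117/14; 117/14 43/14]
step 1: x̄ = F·x = [309/14, 81/14]
step 1: P̄ = F·P·Fᵀ + Q = [4909/14 1331/14; 1331/14 1223/42]
step 1: y = z − H·x̄ = [-12/7]
step 1: S = H·P̄·Hᵀ + R = [324/7]
step 1: K = P̄·Hᵀ·S⁻¹ = [229/162; 1/6]
step 1: x' = x̄ + K·y = [1061/54, 11/2]
step 1: P' = (I − K·H)·P̄ = [41821/162 505/6; 505/6 167/6]
step 2: x̄ = F·x = [-1259/18, -1061/54]
step 2: P̄ = F·P·Fᵀ + Q = [62059/18 50911/54; 50911/54 42307/162]
step 2: y = z − H·x̄ = [10]
step 2: S = H·P̄·Hᵀ + R = [436/3]
step 2: K = P̄·Hᵀ·S⁻¹ = [929/218; 239/218]
step 2: x' = x̄ + K·y = [-53621/1962, -51119/5886]
step 2: P' = (I − K·H)·P̄ = [1586185/1962 1552741/5886; 1552741/5886 1526929/17658]

step 0: x' = [-81/14, -33/14], P' = [1097/42 117/14; 117/14 43/14]
step 1: x' = [1061/54, 11/2], P' = [41821/162 505/6; 505/6 167/6]
step 2: x' = [-53621/1962, -51119/5886], P' = [1586185/1962 1552741/5886; 1552741/5886 1526929/17658]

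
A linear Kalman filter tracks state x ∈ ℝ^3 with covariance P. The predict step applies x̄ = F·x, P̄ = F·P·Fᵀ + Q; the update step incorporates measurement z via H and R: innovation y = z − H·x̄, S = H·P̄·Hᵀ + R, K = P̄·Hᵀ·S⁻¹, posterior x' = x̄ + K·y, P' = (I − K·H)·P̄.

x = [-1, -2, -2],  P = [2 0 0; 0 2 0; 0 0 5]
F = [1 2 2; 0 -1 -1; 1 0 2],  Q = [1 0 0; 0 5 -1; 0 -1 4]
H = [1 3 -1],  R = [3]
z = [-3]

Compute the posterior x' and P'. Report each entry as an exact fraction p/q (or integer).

x' = [-591/106, 61/106, -123/106]
P' = [2197/106 -395/106 1111/106; -395/106 183/106 55/106; 1111/106 55/106 1387/106]

x̄ = F·x = [-9, 4, -5]
P̄ = F·P·Fᵀ + Q = [31 -14 22; -14 12 -11; 22 -11 26]
y = z − H·x̄ = [-11]
S = H·P̄·Hᵀ + R = [106]
K = P̄·Hᵀ·S⁻¹ = [-33/106; 33/106; -37/106]
x' = x̄ + K·y = [-591/106, 61/106, -123/106]
P' = (I − K·H)·P̄ = [2197/106 -395/106 1111/106; -395/106 183/106 55/106; 1111/106 55/106 1387/106]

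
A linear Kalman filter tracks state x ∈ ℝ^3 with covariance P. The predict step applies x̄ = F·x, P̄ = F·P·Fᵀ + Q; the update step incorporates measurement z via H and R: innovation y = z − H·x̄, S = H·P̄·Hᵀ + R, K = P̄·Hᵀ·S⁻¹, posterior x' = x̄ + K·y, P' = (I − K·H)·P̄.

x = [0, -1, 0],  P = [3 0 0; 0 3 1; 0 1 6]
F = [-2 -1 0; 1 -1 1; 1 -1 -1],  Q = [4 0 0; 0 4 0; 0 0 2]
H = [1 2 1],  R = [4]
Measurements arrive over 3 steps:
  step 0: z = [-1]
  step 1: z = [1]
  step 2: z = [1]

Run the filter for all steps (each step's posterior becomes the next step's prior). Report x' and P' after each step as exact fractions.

step 0: x̄ = F·x = [1, 1, 1]
step 0: P̄ = F·P·Fᵀ + Q = [19 -4 -2; -4 14 0; -2 0 16]
step 0: y = z − H·x̄ = [-5]
step 0: S = H·P̄·Hᵀ + R = [75]
step 0: K = P̄·Hᵀ·S⁻¹ = [3/25; 8/25; 14/75]
step 0: x' = x̄ + K·y = [2/5, -3/5, 1/15]
step 0: P' = (I − K·H)·P̄ = [448/25 -172/25 -92/25; -172/25 158/25 -112/25; -92/25 -112/25 1004/75]
step 1: x̄ = F·x = [-1/5, 16/15, 14/15]
step 1: P̄ = F·P·Fᵀ + Q = [1362/25 -614/25 -1206/25; -614/25 4274/75 1846/75; -1206/25 1846/75 3884/75]
step 1: y = z − H·x̄ = [-28/15]
step 1: S = H·P̄·Hᵀ + R = [18146/75]
step 1: K = P̄·Hᵀ·S⁻¹ = [-1608/9073; 4276/9073; 1979/9073]
step 1: x' = x̄ + K·y = [1187/9073, 1696/9073, 4774/9073]
step 1: P' = (I − K·H)·P̄ = [425346/9073 -39478/9073 -352822/9073; -39478/9073 29462/9073 -2342/9073; -352822/9073 -2342/9073 365422/9073]
step 2: x̄ = F·x = [-4070/9073, 4265/9073, -5283/9073]
step 2: P̄ = F·P·Fᵀ + Q = [1609226/9073 -152722/9073 -1568694/9073; -152722/9073 234518/9073 168342/9073; -1568694/9073 168342/9073 1618292/9073]
step 2: y = z − H·x̄ = [9896/9073]
step 2: S = H·P̄·Hᵀ + R = [1126974/9073]
step 2: K = P̄·Hᵀ·S⁻¹ = [-44152/187829; 80776/187829; 2327/6789]
step 2: x' = x̄ + K·y = [-132414/187829, 176397/187829, -1415/6789]
step 2: P' = (I − K·H)·P̄ = [32025010/187829 -803162/187829 -368618/2263; -803162/187829 540142/187829 554/2263; -368618/2263 554/2263 1111838/6789]

step 0: x' = [2/5, -3/5, 1/15], P' = [448/25 -172/25 -92/25; -172/25 158/25 -112/25; -92/25 -112/25 1004/75]
step 1: x' = [1187/9073, 1696/9073, 4774/9073], P' = [425346/9073 -39478/9073 -352822/9073; -39478/9073 29462/9073 -2342/9073; -352822/9073 -2342/9073 365422/9073]
step 2: x' = [-132414/187829, 176397/187829, -1415/6789], P' = [32025010/187829 -803162/187829 -368618/2263; -803162/187829 540142/187829 554/2263; -368618/2263 554/2263 1111838/6789]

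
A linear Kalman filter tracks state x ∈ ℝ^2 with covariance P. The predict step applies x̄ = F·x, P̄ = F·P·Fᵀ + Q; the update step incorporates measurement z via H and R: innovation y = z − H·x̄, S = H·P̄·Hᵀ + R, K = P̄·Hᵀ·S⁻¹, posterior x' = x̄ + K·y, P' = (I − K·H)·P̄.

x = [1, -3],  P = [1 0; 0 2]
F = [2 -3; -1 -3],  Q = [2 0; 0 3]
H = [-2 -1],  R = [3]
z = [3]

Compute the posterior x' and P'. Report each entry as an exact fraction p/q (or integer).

x̄ = F·x = [11, 8]
P̄ = F·P·Fᵀ + Q = [24 16; 16 22]
y = z − H·x̄ = [33]
S = H·P̄·Hᵀ + R = [185]
K = P̄·Hᵀ·S⁻¹ = [-64/185; -54/185]
x' = x̄ + K·y = [-77/185, -302/185]
P' = (I − K·H)·P̄ = [344/185 -496/185; -496/185 1154/185]

x' = [-77/185, -302/185]
P' = [344/185 -496/185; -496/185 1154/185]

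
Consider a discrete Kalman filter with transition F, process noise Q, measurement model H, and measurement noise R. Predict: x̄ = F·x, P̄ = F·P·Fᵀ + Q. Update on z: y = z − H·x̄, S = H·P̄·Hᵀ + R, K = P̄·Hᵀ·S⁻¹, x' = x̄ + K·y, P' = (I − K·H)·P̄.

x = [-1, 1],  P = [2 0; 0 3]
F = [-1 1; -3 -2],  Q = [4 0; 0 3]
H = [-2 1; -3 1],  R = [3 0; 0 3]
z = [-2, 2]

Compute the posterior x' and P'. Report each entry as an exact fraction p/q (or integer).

x̄ = F·x = [2, 1]
P̄ = F·P·Fᵀ + Q = [9 0; 0 33]
y = z − H·x̄ = [1, 7]
S = H·P̄·Hᵀ + R = [72 87; 87 117]
K = P̄·Hᵀ·S⁻¹ = [27/95 -42/95; 22/19 -11/19]
x' = x̄ + K·y = [-77/95, -36/19]
P' = (I − K·H)·P̄ = [207/95 99/19; 99/19 264/19]

x' = [-77/95, -36/19]
P' = [207/95 99/19; 99/19 264/19]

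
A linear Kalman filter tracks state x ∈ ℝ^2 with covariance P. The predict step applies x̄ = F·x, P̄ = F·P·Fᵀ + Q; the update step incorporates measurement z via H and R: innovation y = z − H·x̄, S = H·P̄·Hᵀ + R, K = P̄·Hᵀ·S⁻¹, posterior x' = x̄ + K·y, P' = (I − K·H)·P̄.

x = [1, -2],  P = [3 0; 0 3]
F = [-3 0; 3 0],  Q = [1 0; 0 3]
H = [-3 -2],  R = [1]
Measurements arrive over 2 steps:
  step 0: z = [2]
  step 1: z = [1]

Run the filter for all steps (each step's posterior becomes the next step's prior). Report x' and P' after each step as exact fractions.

step 0: x' = [-117/49, 18/7], P' = [472/49 -99/7; -99/7 21]
step 1: x' = [1137/2663, -2937/2663], P' = [72853/5326 -53541/2663; -53541/2663 79323/2663]

step 0: x̄ = F·x = [-3, 3]
step 0: P̄ = F·P·Fᵀ + Q = [28 -27; -27 30]
step 0: y = z − H·x̄ = [-1]
step 0: S = H·P̄·Hᵀ + R = [49]
step 0: K = P̄·Hᵀ·S⁻¹ = [-30/49; 3/7]
step 0: x' = x̄ + K·y = [-117/49, 18/7]
step 0: P' = (I − K·H)·P̄ = [472/49 -99/7; -99/7 21]
step 1: x̄ = F·x = [351/49, -351/49]
step 1: P̄ = F·P·Fᵀ + Q = [4297/49 -4248/49; -4248/49 4395/49]
step 1: y = z − H·x̄ = [400/49]
step 1: S = H·P̄·Hᵀ + R = [5326/49]
step 1: K = P̄·Hᵀ·S⁻¹ = [-4395/5326; 1977/2663]
step 1: x' = x̄ + K·y = [1137/2663, -2937/2663]
step 1: P' = (I − K·H)·P̄ = [72853/5326 -53541/2663; -53541/2663 79323/2663]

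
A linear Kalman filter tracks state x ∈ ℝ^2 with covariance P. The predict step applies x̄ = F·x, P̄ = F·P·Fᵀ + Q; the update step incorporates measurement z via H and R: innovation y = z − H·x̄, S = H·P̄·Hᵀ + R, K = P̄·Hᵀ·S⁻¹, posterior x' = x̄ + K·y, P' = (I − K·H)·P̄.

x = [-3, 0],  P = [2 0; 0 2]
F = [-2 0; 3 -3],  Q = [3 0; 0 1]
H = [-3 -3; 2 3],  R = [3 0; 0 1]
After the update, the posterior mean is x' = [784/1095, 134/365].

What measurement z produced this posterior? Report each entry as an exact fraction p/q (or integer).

z = [-2, 3]

x̄ = F·x = [6, -9]
P̄ = F·P·Fᵀ + Q = [11 -12; -12 37]
S = H·P̄·Hᵀ + R = [219 -219; -219 234]
K = P̄·Hᵀ·S⁻¹ = [-788/1095 -11/15; 167/365 4/5]
x' − x̄ = [-5786/1095, 3419/365] = K·y
y = (KᵀK)⁻¹·Kᵀ·(x' − x̄) = [-11, 18]
z = y + H·x̄ = [-11, 18] + [9, -15] = [-2, 3]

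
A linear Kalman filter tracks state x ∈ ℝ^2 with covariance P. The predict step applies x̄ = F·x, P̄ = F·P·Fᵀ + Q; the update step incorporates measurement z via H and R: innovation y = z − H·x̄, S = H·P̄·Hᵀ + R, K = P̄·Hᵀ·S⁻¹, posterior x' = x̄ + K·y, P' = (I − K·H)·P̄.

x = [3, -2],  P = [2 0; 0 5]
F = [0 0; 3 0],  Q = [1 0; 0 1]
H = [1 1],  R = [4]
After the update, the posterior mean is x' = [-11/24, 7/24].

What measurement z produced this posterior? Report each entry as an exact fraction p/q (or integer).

z = [-2]

x̄ = F·x = [0, 9]
P̄ = F·P·Fᵀ + Q = [1 0; 0 19]
S = H·P̄·Hᵀ + R = [24]
K = P̄·Hᵀ·S⁻¹ = [1/24; 19/24]
x' − x̄ = [-11/24, -209/24] = K·y
y = (KᵀK)⁻¹·Kᵀ·(x' − x̄) = [-11]
z = y + H·x̄ = [-11] + [9] = [-2]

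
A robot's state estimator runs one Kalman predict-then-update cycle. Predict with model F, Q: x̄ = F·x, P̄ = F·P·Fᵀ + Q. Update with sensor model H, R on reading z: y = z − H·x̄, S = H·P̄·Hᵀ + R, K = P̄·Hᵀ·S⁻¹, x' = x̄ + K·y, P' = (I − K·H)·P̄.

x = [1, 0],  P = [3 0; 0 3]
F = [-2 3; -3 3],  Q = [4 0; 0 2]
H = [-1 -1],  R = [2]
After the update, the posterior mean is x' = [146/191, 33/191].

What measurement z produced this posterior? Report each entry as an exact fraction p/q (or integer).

z = [-1]

x̄ = F·x = [-2, -3]
P̄ = F·P·Fᵀ + Q = [43 45; 45 56]
S = H·P̄·Hᵀ + R = [191]
K = P̄·Hᵀ·S⁻¹ = [-88/191; -101/191]
x' − x̄ = [528/191, 606/191] = K·y
y = (KᵀK)⁻¹·Kᵀ·(x' − x̄) = [-6]
z = y + H·x̄ = [-6] + [5] = [-1]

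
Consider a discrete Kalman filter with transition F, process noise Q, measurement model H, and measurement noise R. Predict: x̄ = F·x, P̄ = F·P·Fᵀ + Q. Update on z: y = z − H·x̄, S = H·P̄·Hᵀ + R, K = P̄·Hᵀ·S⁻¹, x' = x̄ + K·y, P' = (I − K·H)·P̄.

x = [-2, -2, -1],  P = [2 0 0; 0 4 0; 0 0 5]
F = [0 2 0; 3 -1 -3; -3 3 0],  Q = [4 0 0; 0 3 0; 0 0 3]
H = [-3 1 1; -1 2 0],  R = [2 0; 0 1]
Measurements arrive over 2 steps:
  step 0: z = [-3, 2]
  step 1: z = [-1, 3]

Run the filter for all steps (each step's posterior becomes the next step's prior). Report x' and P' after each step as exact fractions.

step 0: x' = [6596/4273, 36651/21365, 7518/21365], P' = [25844/4273 13128/4273 61020/4273; 13128/4273 38638/21365 149994/21365; 61020/4273 149994/21365 764232/21365]
step 1: x' = [19447889/11595802, 1330610851/556598496, 257868045/185532832], P' = [7095268/5797901 8193413/11595802 26776809/11595802; 8193413/11595802 359137963/556598496 217123941/185532832; 26776809/11595802 217123941/185532832 1110505953/185532832]

step 0: x̄ = F·x = [-4, -1, 0]
step 0: P̄ = F·P·Fᵀ + Q = [20 -8 24; -8 70 -30; 24 -30 57]
step 0: y = z − H·x̄ = [-14, 0]
step 0: S = H·P̄·Hᵀ + R = [153 172; 172 333]
step 0: K = P̄·Hᵀ·S⁻¹ = [-1692/4273 412/4273; -4144/21365 11636/21365; -537/21365 -5112/21365]
step 0: x' = x̄ + K·y = [6596/4273, 36651/21365, 7518/21365]
step 0: P' = (I − K·H)·P̄ = [25844/4273 13128/4273 61020/4273; 13128/4273 38638/21365 149994/21365; 61020/4273 149994/21365 764232/21365]
step 1: x̄ = F·x = [73302/21365, 7947/4273, 11013/21365]
step 1: P̄ = F·P·Fᵀ + Q = [240012/21365 -116680/4273 -162012/21365; -116680/4273 631625/4273 180948/4273; -162012/21365 180948/4273 393297/21365]
step 1: y = z − H·x̄ = [147793/21365, 57927/21365]
step 1: S = H·P̄·Hᵀ + R = [12036212/21365 13091578/21365; 13091578/21365 15227477/21365]
step 1: K = P̄·Hᵀ·S⁻¹ = [-3800693/11595802 1098145/5797901; -84670843/556598496 162496051/278299248; 21171531/185532832 2909469/92766416]
step 1: x' = x̄ + K·y = [19447889/11595802, 1330610851/556598496, 257868045/185532832]
step 1: P' = (I − K·H)·P̄ = [7095268/5797901 8193413/11595802 26776809/11595802; 8193413/11595802 359137963/556598496 217123941/185532832; 26776809/11595802 217123941/185532832 1110505953/185532832]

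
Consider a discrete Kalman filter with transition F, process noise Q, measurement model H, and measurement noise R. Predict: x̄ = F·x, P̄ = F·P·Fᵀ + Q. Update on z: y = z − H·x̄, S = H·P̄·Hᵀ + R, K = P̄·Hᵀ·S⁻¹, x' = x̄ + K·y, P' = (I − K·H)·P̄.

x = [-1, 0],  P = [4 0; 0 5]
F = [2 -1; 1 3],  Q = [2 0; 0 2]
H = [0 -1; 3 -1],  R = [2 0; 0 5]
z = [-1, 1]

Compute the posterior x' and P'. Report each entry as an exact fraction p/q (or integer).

x̄ = F·x = [-2, -1]
P̄ = F·P·Fᵀ + Q = [23 -7; -7 51]
y = z − H·x̄ = [-2, 6]
S = H·P̄·Hᵀ + R = [53 72; 72 305]
K = P̄·Hᵀ·S⁻¹ = [-3337/10981 3524/10981; -10371/10981 -144/10981]
x' = x̄ + K·y = [5856/10981, 8897/10981]
P' = (I − K·H)·P̄ = [8098/10981 6674/10981; 6674/10981 20742/10981]

x' = [5856/10981, 8897/10981]
P' = [8098/10981 6674/10981; 6674/10981 20742/10981]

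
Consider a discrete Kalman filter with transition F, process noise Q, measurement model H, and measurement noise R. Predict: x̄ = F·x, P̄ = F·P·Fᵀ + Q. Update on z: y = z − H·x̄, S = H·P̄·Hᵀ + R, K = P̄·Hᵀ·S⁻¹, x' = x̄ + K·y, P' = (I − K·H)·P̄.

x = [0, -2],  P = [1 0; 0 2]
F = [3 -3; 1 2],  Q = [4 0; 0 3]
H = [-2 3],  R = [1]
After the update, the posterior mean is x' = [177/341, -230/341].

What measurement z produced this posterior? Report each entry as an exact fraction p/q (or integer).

x̄ = F·x = [6, -4]
P̄ = F·P·Fᵀ + Q = [31 -9; -9 12]
S = H·P̄·Hᵀ + R = [341]
K = P̄·Hᵀ·S⁻¹ = [-89/341; 54/341]
x' − x̄ = [-1869/341, 1134/341] = K·y
y = (KᵀK)⁻¹·Kᵀ·(x' − x̄) = [21]
z = y + H·x̄ = [21] + [-24] = [-3]

z = [-3]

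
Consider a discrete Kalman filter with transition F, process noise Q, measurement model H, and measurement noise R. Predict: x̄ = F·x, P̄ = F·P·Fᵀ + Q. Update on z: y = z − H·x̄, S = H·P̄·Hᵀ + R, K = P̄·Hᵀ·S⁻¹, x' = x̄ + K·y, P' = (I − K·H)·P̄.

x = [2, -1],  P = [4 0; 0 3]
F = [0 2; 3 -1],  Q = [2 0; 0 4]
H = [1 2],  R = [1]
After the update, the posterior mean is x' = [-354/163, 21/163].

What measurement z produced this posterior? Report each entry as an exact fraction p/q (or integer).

x̄ = F·x = [-2, 7]
P̄ = F·P·Fᵀ + Q = [14 -6; -6 43]
S = H·P̄·Hᵀ + R = [163]
K = P̄·Hᵀ·S⁻¹ = [2/163; 80/163]
x' − x̄ = [-28/163, -1120/163] = K·y
y = (KᵀK)⁻¹·Kᵀ·(x' − x̄) = [-14]
z = y + H·x̄ = [-14] + [12] = [-2]

z = [-2]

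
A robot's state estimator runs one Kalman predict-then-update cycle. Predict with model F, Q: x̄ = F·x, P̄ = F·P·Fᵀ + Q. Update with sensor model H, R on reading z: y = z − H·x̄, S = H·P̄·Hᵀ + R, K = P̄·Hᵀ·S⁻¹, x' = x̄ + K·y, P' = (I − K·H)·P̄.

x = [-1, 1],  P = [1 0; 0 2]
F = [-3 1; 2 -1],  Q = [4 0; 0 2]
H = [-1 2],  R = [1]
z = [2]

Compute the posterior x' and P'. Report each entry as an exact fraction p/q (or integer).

x̄ = F·x = [4, -3]
P̄ = F·P·Fᵀ + Q = [15 -8; -8 8]
y = z − H·x̄ = [12]
S = H·P̄·Hᵀ + R = [80]
K = P̄·Hᵀ·S⁻¹ = [-31/80; 3/10]
x' = x̄ + K·y = [-13/20, 3/5]
P' = (I − K·H)·P̄ = [239/80 13/10; 13/10 4/5]

x' = [-13/20, 3/5]
P' = [239/80 13/10; 13/10 4/5]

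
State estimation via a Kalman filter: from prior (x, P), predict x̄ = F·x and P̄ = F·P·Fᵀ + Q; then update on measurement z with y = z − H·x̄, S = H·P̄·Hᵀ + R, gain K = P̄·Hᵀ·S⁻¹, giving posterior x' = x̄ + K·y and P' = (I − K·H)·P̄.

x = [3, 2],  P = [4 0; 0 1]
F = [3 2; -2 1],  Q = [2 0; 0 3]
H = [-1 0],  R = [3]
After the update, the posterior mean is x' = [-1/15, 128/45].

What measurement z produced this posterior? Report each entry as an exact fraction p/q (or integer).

x̄ = F·x = [13, -4]
P̄ = F·P·Fᵀ + Q = [42 -22; -22 20]
S = H·P̄·Hᵀ + R = [45]
K = P̄·Hᵀ·S⁻¹ = [-14/15; 22/45]
x' − x̄ = [-196/15, 308/45] = K·y
y = (KᵀK)⁻¹·Kᵀ·(x' − x̄) = [14]
z = y + H·x̄ = [14] + [-13] = [1]

z = [1]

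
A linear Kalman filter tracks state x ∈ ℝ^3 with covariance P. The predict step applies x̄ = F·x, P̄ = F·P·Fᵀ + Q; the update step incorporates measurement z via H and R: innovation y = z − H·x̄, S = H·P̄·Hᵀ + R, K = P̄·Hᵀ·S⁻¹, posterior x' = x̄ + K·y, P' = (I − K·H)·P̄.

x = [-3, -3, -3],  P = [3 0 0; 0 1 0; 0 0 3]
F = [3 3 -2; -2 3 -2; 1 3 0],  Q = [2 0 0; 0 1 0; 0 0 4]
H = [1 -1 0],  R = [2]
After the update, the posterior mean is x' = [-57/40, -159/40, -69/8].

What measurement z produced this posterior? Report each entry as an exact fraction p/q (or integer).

x̄ = F·x = [-12, 3, -12]
P̄ = F·P·Fᵀ + Q = [50 3 18; 3 34 3; 18 3 16]
S = H·P̄·Hᵀ + R = [80]
K = P̄·Hᵀ·S⁻¹ = [47/80; -31/80; 3/16]
x' − x̄ = [423/40, -279/40, 27/8] = K·y
y = (KᵀK)⁻¹·Kᵀ·(x' − x̄) = [18]
z = y + H·x̄ = [18] + [-15] = [3]

z = [3]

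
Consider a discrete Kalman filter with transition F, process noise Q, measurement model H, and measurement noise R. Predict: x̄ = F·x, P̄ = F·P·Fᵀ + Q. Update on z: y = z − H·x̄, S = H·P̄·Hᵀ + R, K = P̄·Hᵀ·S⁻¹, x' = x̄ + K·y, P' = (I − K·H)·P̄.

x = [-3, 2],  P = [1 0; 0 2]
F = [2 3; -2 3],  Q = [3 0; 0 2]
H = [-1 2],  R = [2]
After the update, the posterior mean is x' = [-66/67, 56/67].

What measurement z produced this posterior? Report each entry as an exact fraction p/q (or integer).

x̄ = F·x = [0, 12]
P̄ = F·P·Fᵀ + Q = [25 14; 14 24]
S = H·P̄·Hᵀ + R = [67]
K = P̄·Hᵀ·S⁻¹ = [3/67; 34/67]
x' − x̄ = [-66/67, -748/67] = K·y
y = (KᵀK)⁻¹·Kᵀ·(x' − x̄) = [-22]
z = y + H·x̄ = [-22] + [24] = [2]

z = [2]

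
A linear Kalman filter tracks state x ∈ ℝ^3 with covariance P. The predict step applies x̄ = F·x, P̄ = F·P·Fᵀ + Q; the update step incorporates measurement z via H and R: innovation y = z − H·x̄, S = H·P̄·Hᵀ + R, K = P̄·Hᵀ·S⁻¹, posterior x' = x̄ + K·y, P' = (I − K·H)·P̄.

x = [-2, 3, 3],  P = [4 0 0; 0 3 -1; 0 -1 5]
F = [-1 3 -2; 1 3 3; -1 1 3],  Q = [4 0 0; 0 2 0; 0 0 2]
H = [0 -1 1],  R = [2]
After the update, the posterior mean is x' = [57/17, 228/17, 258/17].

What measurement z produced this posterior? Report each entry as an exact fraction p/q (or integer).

z = [2]

x̄ = F·x = [5, 16, 14]
P̄ = F·P·Fᵀ + Q = [67 -10 -24; -10 60 38; -24 38 48]
S = H·P̄·Hᵀ + R = [34]
K = P̄·Hᵀ·S⁻¹ = [-7/17; -11/17; 5/17]
x' − x̄ = [-28/17, -44/17, 20/17] = K·y
y = (KᵀK)⁻¹·Kᵀ·(x' − x̄) = [4]
z = y + H·x̄ = [4] + [-2] = [2]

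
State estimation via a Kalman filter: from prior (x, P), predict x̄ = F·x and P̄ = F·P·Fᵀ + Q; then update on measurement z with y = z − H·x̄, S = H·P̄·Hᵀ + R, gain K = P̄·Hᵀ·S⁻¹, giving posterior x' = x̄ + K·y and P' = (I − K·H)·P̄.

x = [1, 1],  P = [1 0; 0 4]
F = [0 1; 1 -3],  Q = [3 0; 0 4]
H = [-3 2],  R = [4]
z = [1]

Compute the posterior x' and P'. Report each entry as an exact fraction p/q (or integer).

x' = [1/25, 194/375]
P' = [8/5 54/25; 54/25 1451/375]

x̄ = F·x = [1, -2]
P̄ = F·P·Fᵀ + Q = [7 -12; -12 41]
y = z − H·x̄ = [8]
S = H·P̄·Hᵀ + R = [375]
K = P̄·Hᵀ·S⁻¹ = [-3/25; 118/375]
x' = x̄ + K·y = [1/25, 194/375]
P' = (I − K·H)·P̄ = [8/5 54/25; 54/25 1451/375]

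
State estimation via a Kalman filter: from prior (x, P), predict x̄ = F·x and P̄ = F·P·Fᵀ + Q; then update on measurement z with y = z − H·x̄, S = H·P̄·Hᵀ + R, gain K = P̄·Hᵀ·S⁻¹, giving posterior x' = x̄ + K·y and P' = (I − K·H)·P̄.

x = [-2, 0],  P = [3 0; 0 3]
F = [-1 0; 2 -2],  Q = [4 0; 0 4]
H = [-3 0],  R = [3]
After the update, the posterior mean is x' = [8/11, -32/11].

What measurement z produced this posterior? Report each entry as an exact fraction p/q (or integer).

z = [-2]

x̄ = F·x = [2, -4]
P̄ = F·P·Fᵀ + Q = [7 -6; -6 28]
S = H·P̄·Hᵀ + R = [66]
K = P̄·Hᵀ·S⁻¹ = [-7/22; 3/11]
x' − x̄ = [-14/11, 12/11] = K·y
y = (KᵀK)⁻¹·Kᵀ·(x' − x̄) = [4]
z = y + H·x̄ = [4] + [-6] = [-2]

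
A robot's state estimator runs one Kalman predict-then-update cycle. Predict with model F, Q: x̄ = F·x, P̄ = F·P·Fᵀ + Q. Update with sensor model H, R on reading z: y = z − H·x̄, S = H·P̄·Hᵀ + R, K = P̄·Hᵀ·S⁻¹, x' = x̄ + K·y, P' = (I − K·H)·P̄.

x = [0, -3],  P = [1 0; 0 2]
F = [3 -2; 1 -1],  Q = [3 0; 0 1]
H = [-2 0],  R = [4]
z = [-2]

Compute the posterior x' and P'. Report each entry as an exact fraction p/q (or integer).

x̄ = F·x = [6, 3]
P̄ = F·P·Fᵀ + Q = [20 7; 7 4]
y = z − H·x̄ = [10]
S = H·P̄·Hᵀ + R = [84]
K = P̄·Hᵀ·S⁻¹ = [-10/21; -1/6]
x' = x̄ + K·y = [26/21, 4/3]
P' = (I − K·H)·P̄ = [20/21 1/3; 1/3 5/3]

x' = [26/21, 4/3]
P' = [20/21 1/3; 1/3 5/3]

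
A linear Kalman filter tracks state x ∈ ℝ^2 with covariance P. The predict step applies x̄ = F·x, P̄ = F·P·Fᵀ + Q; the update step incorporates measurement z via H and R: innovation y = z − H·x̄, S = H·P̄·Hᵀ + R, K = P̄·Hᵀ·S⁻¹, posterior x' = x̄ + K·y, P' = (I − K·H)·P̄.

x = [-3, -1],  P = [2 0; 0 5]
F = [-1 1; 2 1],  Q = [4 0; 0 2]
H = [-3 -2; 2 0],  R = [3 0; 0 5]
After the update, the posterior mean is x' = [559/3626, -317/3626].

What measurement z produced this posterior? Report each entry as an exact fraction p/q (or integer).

z = [-1, -2]

x̄ = F·x = [2, -7]
P̄ = F·P·Fᵀ + Q = [11 1; 1 15]
S = H·P̄·Hᵀ + R = [174 -70; -70 49]
K = P̄·Hᵀ·S⁻¹ = [-25/518 689/1813; -211/518 -981/1813]
x' − x̄ = [-6693/3626, 25065/3626] = K·y
y = (KᵀK)⁻¹·Kᵀ·(x' − x̄) = [-9, -6]
z = y + H·x̄ = [-9, -6] + [8, 4] = [-1, -2]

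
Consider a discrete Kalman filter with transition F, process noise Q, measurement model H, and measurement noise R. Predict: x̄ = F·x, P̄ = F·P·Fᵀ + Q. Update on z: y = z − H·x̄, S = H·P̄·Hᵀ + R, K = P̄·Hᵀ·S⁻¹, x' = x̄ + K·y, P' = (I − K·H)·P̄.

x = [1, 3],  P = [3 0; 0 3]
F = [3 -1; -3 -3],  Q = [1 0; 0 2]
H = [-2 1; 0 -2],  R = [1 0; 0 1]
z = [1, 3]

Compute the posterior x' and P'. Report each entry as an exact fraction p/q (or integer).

x' = [-30036/23069, -1568/1003]
P' = [7091/23069 122/1003; 122/1003 248/1003]

x̄ = F·x = [0, -12]
P̄ = F·P·Fᵀ + Q = [31 -18; -18 56]
y = z − H·x̄ = [13, -21]
S = H·P̄·Hᵀ + R = [253 -184; -184 225]
K = P̄·Hᵀ·S⁻¹ = [-11376/23069 -244/1003; 4/1003 -496/1003]
x' = x̄ + K·y = [-30036/23069, -1568/1003]
P' = (I − K·H)·P̄ = [7091/23069 122/1003; 122/1003 248/1003]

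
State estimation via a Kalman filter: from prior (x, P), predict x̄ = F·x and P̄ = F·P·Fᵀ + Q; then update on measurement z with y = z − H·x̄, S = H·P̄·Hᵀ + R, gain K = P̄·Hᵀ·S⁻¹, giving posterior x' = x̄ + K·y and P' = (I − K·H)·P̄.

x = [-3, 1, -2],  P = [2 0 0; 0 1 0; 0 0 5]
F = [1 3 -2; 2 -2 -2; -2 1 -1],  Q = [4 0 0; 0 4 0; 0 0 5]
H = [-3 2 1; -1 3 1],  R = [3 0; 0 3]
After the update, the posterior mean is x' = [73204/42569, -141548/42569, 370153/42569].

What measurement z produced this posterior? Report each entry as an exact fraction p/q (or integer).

x̄ = F·x = [4, -4, 9]
P̄ = F·P·Fᵀ + Q = [35 18 9; 18 36 0; 9 0 19]
S = H·P̄·Hᵀ + R = [211 106; 106 255]
K = P̄·Hᵀ·S⁻¹ = [-18268/42569 12268/42569; -4950/42569 17082/42569; -3100/42569 2958/42569]
x' − x̄ = [-97072/42569, 28728/42569, -12968/42569] = K·y
y = (KᵀK)⁻¹·Kᵀ·(x' − x̄) = [8, 4]
z = y + H·x̄ = [8, 4] + [-11, -7] = [-3, -3]

z = [-3, -3]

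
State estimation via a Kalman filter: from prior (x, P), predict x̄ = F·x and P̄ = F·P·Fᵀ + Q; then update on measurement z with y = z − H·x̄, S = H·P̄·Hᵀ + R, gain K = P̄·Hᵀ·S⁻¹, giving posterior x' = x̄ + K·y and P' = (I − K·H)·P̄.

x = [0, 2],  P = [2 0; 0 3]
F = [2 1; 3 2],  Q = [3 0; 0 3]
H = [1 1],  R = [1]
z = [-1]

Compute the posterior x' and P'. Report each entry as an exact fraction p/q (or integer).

x' = [-2/3, -1/4]
P' = [38/21 -10/7; -10/7 57/28]

x̄ = F·x = [2, 4]
P̄ = F·P·Fᵀ + Q = [14 18; 18 33]
y = z − H·x̄ = [-7]
S = H·P̄·Hᵀ + R = [84]
K = P̄·Hᵀ·S⁻¹ = [8/21; 17/28]
x' = x̄ + K·y = [-2/3, -1/4]
P' = (I − K·H)·P̄ = [38/21 -10/7; -10/7 57/28]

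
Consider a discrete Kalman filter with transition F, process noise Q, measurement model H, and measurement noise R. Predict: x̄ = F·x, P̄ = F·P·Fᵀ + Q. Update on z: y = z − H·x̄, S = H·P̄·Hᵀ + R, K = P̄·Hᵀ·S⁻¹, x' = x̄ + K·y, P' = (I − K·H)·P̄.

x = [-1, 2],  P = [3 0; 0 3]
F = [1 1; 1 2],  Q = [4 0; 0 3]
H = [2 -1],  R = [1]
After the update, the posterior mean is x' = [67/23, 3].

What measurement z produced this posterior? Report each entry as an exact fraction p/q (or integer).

z = [3]

x̄ = F·x = [1, 3]
P̄ = F·P·Fᵀ + Q = [10 9; 9 18]
S = H·P̄·Hᵀ + R = [23]
K = P̄·Hᵀ·S⁻¹ = [11/23; 0]
x' − x̄ = [44/23, 0] = K·y
y = (KᵀK)⁻¹·Kᵀ·(x' − x̄) = [4]
z = y + H·x̄ = [4] + [-1] = [3]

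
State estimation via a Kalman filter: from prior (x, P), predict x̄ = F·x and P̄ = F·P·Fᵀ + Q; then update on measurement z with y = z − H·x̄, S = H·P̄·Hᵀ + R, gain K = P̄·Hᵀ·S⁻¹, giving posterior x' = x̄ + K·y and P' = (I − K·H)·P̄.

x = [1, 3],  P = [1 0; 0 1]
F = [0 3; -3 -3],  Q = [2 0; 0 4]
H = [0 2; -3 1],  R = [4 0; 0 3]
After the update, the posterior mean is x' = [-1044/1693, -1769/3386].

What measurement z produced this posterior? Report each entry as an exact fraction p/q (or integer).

z = [-1, 2]

x̄ = F·x = [9, -12]
P̄ = F·P·Fᵀ + Q = [11 -9; -9 22]
S = H·P̄·Hᵀ + R = [92 98; 98 178]
K = P̄·Hᵀ·S⁻¹ = [228/1693 -525/1693; 1515/3386 49/1693]
x' − x̄ = [-16281/1693, 38863/3386] = K·y
y = (KᵀK)⁻¹·Kᵀ·(x' − x̄) = [23, 41]
z = y + H·x̄ = [23, 41] + [-24, -39] = [-1, 2]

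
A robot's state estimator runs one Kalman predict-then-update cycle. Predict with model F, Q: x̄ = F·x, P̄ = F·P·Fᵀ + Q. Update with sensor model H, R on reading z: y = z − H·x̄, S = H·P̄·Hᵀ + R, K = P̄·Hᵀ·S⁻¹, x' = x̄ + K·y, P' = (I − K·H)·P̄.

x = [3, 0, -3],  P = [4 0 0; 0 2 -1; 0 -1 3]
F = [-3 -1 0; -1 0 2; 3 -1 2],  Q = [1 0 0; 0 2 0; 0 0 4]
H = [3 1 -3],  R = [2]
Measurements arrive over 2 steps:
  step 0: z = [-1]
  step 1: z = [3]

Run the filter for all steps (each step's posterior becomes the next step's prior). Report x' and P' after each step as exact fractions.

step 0: x̄ = F·x = [-9, -9, 3]
step 0: P̄ = F·P·Fᵀ + Q = [39 14 -32; 14 18 2; -32 2 58]
step 0: y = z − H·x̄ = [44]
step 0: S = H·P̄·Hᵀ + R = [1541]
step 0: K = P̄·Hᵀ·S⁻¹ = [227/1541; 54/1541; -4/23]
step 0: x' = x̄ + K·y = [-3881/1541, -11493/1541, -107/23]
step 0: P' = (I − K·H)·P̄ = [8570/1541 9316/1541 172/23; 9316/1541 24822/1541 262/23; 172/23 262/23 262/23]
step 1: x̄ = F·x = [23136/1541, -10457/1541, -14488/1541]
step 1: P̄ = F·P·Fᵀ + Q = [159389/1541 -69226/1541 -156560/1541; -69226/1541 35772/1541 64810/1541; -156560/1541 64810/1541 190508/1541]
step 1: y = z − H·x̄ = [-97792/1541]
step 1: S = H·P̄·Hᵀ + R = [5201791/1541]
step 1: K = P̄·Hᵀ·S⁻¹ = [878621/5201791; -6912/98147; -976394/5201791]
step 1: x' = x̄ + K·y = [22340384/5201791, -227375/98147, 13056440/5201791]
step 1: P' = (I − K·H)·P̄ = [37075538/5201791 -468070/98147 28220554/5201791; -468070/98147 635172/98147 -251738/98147; 28220554/5201791 -251738/98147 24424112/5201791]

step 0: x' = [-3881/1541, -11493/1541, -107/23], P' = [8570/1541 9316/1541 172/23; 9316/1541 24822/1541 262/23; 172/23 262/23 262/23]
step 1: x' = [22340384/5201791, -227375/98147, 13056440/5201791], P' = [37075538/5201791 -468070/98147 28220554/5201791; -468070/98147 635172/98147 -251738/98147; 28220554/5201791 -251738/98147 24424112/5201791]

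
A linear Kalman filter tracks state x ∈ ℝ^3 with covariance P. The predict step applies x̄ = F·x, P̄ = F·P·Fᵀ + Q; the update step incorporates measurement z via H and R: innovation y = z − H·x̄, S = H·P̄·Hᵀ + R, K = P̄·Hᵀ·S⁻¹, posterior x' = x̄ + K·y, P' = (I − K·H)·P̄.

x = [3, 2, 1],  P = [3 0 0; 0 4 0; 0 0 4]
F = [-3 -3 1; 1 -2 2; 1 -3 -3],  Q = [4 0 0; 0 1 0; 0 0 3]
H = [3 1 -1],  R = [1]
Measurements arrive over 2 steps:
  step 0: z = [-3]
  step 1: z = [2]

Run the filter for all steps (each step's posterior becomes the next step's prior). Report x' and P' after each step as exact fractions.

step 0: x̄ = F·x = [-14, 1, -6]
step 0: P̄ = F·P·Fᵀ + Q = [71 23 15; 23 36 3; 15 3 78]
step 0: y = z − H·x̄ = [32]
step 0: S = H·P̄·Hᵀ + R = [796]
step 0: K = P̄·Hᵀ·S⁻¹ = [221/796; 51/398; -15/398]
step 0: x' = x̄ + K·y = [-1018/199, 1015/199, -1434/199]
step 0: P' = (I − K·H)·P̄ = [7675/796 -2117/398 9285/398; -2117/398 4563/199 1362/199; 9285/398 1362/199 15297/199]
step 1: x̄ = F·x = [-1425/199, -5916/199, 239/199]
step 1: P̄ = F·P·Fᵀ + Q = [77395/796 59727/796 150663/796; 59727/796 373863/796 -247341/796; 150663/796 -247341/796 737071/796]
step 1: y = z − H·x̄ = [10828/199]
step 1: S = H·P̄·Hᵀ + R = [1757351/796]
step 1: K = P̄·Hᵀ·S⁻¹ = [141249/1757351; 800385/1757351; -532423/1757351]
step 1: x' = x̄ + K·y = [-4898397/1757351, -8693064/1757351, -26859645/1757351]
step 1: P' = (I − K·H)·P̄ = [145802639/1757351 -10166178/1757351 427100490/1757351; -10166178/1757351 20593428/1757351 -10705491/1757351; 427100490/1757351 -10705491/1757351 1271128402/1757351]

step 0: x' = [-1018/199, 1015/199, -1434/199], P' = [7675/796 -2117/398 9285/398; -2117/398 4563/199 1362/199; 9285/398 1362/199 15297/199]
step 1: x' = [-4898397/1757351, -8693064/1757351, -26859645/1757351], P' = [145802639/1757351 -10166178/1757351 427100490/1757351; -10166178/1757351 20593428/1757351 -10705491/1757351; 427100490/1757351 -10705491/1757351 1271128402/1757351]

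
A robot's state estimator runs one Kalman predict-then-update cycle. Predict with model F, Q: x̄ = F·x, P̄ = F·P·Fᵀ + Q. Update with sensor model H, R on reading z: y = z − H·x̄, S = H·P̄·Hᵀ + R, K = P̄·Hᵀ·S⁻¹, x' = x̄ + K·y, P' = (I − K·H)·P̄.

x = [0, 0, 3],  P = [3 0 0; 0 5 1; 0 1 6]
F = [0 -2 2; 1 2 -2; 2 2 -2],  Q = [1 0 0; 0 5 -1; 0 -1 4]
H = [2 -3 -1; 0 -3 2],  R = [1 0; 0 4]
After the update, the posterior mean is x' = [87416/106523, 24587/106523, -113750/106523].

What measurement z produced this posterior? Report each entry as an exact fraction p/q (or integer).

x̄ = F·x = [6, -6, -6]
P̄ = F·P·Fᵀ + Q = [37 -36 -36; -36 44 41; -36 41 52]
S = H·P̄·Hᵀ + R = [1419 241; 241 116]
K = P̄·Hᵀ·S⁻¹ = [16612/106523 -1454/106523; -16370/106523 -11905/106523; -24073/106523 32566/106523]
x' − x̄ = [-551722/106523, 663725/106523, 525388/106523] = K·y
y = (KᵀK)⁻¹·Kᵀ·(x' − x̄) = [-34, -9]
z = y + H·x̄ = [-34, -9] + [36, 6] = [2, -3]

z = [2, -3]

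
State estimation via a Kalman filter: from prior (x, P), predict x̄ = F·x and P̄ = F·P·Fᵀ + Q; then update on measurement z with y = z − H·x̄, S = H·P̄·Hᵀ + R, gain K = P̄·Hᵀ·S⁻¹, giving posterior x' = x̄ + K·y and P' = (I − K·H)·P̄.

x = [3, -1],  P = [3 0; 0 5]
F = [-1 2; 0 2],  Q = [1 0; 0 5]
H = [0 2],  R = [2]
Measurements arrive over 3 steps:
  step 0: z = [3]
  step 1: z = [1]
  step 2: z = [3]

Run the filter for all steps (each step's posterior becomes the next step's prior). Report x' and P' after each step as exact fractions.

step 0: x' = [-115/51, 73/51], P' = [424/51 20/51; 20/51 25/51]
step 1: x' = [3611/761, 501/761], P' = [7245/761 60/761; 60/761 355/761]
step 2: x' = [-12653/3737, 5559/3737], P' = [130886/11211 1300/11211; 1300/11211 5225/11211]

step 0: x̄ = F·x = [-5, -2]
step 0: P̄ = F·P·Fᵀ + Q = [24 20; 20 25]
step 0: y = z − H·x̄ = [7]
step 0: S = H·P̄·Hᵀ + R = [102]
step 0: K = P̄·Hᵀ·S⁻¹ = [20/51; 25/51]
step 0: x' = x̄ + K·y = [-115/51, 73/51]
step 0: P' = (I − K·H)·P̄ = [424/51 20/51; 20/51 25/51]
step 1: x̄ = F·x = [87/17, 146/51]
step 1: P̄ = F·P·Fᵀ + Q = [165/17 20/17; 20/17 355/51]
step 1: y = z − H·x̄ = [-241/51]
step 1: S = H·P̄·Hᵀ + R = [1522/51]
step 1: K = P̄·Hᵀ·S⁻¹ = [60/761; 355/761]
step 1: x' = x̄ + K·y = [3611/761, 501/761]
step 1: P' = (I − K·H)·P̄ = [7245/761 60/761; 60/761 355/761]
step 2: x̄ = F·x = [-2609/761, 1002/761]
step 2: P̄ = F·P·Fᵀ + Q = [9186/761 1300/761; 1300/761 5225/761]
step 2: y = z − H·x̄ = [279/761]
step 2: S = H·P̄·Hᵀ + R = [22422/761]
step 2: K = P̄·Hᵀ·S⁻¹ = [1300/11211; 5225/11211]
step 2: x' = x̄ + K·y = [-12653/3737, 5559/3737]
step 2: P' = (I − K·H)·P̄ = [130886/11211 1300/11211; 1300/11211 5225/11211]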